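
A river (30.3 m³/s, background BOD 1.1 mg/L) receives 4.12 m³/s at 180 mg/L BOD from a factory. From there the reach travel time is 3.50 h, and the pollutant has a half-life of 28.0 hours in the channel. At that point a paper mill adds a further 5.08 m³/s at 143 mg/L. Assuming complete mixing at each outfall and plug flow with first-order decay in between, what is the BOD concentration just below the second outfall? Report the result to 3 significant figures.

36.4 mg/L

Flow-weighted average: C = (30.30·1.100 + 4.120·180.0) / 34.42 = 774.9/34.42 = 22.51 mg/L; combined flow 34.42 m³/s.
Half-life 28.0 h → k = ln 2 / 28.0 = 0.02476 h⁻¹ = 0.5941 d⁻¹.
After decay, C = 22.51 × e^(−kt) = 22.51 × 0.9170 = 20.65 mg/L.
At the second outfall, C = (34.42·20.65 + 5.080·143.0) / (34.42 + 5.080) = 36.38 mg/L.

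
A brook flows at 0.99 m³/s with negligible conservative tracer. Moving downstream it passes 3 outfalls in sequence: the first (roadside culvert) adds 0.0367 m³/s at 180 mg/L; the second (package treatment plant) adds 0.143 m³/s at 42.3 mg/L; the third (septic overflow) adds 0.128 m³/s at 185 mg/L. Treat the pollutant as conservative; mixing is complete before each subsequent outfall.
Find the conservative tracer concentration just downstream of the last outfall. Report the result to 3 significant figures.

Below outfall 1: Q → 1.027 m³/s, C = (0.9900·0 + 0.03670·180.0)/1.027 = 6.434 mg/L.
Below outfall 2: Q → 1.170 m³/s, C = (1.027·6.434 + 0.1430·42.30)/1.170 = 10.82 mg/L.
Below outfall 3: Q → 1.298 m³/s, C = (1.170·10.82 + 0.1280·185.0)/1.298 = 28.00 mg/L.

28.0 mg/L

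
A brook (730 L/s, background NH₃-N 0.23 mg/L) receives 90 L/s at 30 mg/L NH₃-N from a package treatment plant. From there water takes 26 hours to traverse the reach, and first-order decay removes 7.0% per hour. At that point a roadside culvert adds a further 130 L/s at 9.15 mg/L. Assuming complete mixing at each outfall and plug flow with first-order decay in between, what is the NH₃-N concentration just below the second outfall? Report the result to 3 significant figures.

After mixing, C = (730.0·0.2300 + 90.00·30.00) / 820.0 = 2868/820.0 = 3.497 mg/L; combined flow 820.0 L/s.
7.0%/h lost → k = −ln(1 − 0.07) = 0.07257 h⁻¹.
After decay, C = 3.497 × e^(−kt) = 3.497 × 0.1516 = 0.5300 mg/L.
At the second outfall, C = (820.0·0.5300 + 130.0·9.150) / (820.0 + 130.0) = 1.710 mg/L.

1.71 mg/L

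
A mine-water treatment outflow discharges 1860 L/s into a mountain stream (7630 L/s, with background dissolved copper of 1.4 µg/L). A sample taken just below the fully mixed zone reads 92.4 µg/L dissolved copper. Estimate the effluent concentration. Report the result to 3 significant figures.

Mass balance: 7630·1.400 + 1860·Cₑ = 9490·92.40
→ Cₑ = (9490·92.40 − 7630·1.400) / 1860 = 465.7 µg/L.

466 µg/L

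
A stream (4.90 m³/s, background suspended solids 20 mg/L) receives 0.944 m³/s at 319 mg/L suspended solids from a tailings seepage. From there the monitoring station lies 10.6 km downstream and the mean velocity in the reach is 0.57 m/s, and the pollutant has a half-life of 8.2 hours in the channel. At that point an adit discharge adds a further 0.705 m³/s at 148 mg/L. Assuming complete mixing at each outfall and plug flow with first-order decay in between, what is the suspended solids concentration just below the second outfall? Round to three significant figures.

Mass balance: C = (4.900·20.00 + 0.9440·319.0) / 5.844 = 399.1/5.844 = 68.30 mg/L; combined flow 5.844 m³/s.
Travel time t = 10.6·1000 / 0.57 = 18600 s = 5.166 h.
Half-life 8.2 h → k = ln 2 / 8.2 = 0.08453 h⁻¹ = 2.029 d⁻¹.
Decay over the reach: 68.30·exp(−kt) = 68.30·0.6462 = 44.13 mg/L.
At the second outfall, C = (5.844·44.13 + 0.7050·148.0) / (5.844 + 0.7050) = 55.32 mg/L.

55.3 mg/L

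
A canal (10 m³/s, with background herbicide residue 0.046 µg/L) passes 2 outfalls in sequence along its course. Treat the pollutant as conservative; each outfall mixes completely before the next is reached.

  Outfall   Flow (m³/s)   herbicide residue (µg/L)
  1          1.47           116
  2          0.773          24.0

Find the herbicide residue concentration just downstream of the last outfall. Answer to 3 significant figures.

15.5 µg/L

After outfall 1: Q = 10.00 + 1.470 = 11.47 m³/s; C = (10.00·0.04600 + 1.470·116.0)/11.47 = 14.91 µg/L.
After outfall 2: Q = 11.47 + 0.7730 = 12.24 m³/s; C = (11.47·14.91 + 0.7730·24.00)/12.24 = 15.48 µg/L.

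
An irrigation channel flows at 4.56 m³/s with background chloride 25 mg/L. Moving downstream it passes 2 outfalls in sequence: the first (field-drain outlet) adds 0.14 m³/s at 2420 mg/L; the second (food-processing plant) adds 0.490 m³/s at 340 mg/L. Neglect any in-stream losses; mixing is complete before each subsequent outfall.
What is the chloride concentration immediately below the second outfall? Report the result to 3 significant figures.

After outfall 1: Q = 4.560 + 0.1400 = 4.700 m³/s; C = (4.560·25.00 + 0.1400·2420)/4.700 = 96.34 mg/L.
After outfall 2: Q = 4.700 + 0.4900 = 5.190 m³/s; C = (4.700·96.34 + 0.4900·340.0)/5.190 = 119.3 mg/L.

119 mg/L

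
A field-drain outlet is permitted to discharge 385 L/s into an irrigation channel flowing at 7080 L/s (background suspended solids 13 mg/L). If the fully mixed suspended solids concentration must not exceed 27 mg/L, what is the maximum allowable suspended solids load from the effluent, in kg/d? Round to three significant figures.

9460 kg/d

Mass balance at the limit: 7080·13.00 + 385.0·Cₑ = 7465·27 → Cₑ = 284.5 mg/L.
385.0 L/s = 0.3850 m³/s. Load = 0.3850 m³/s × 284.5 g/m³ × 86 400 s/d = 9462 kg/d.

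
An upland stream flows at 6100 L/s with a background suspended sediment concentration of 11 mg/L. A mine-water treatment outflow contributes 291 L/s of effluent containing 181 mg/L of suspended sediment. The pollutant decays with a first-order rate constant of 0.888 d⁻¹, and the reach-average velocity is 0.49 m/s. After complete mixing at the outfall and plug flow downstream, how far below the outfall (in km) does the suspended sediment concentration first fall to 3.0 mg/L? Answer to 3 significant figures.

Mass balance: C = (6100·11.00 + 291.0·181.0) / 6391 = 119800/6391 = 18.74 mg/L.
Set 18.74·exp(−k·t) = 3.0 → t = ln(18.74/3.0)/k = 178300 s = 49.52 h.
Distance = v·t = 0.49·178300 = 87350 m = 87.35 km.

87.3 km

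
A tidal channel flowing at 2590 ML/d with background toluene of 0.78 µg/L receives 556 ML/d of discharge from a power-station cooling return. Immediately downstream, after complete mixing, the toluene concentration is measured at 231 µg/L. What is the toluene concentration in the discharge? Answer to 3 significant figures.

Mass balance: 2590·0.7800 + 556.0·Cₑ = 3146·231.0
→ Cₑ = (3146·231.0 − 2590·0.7800) / 556.0 = 1303 µg/L.

1300 µg/L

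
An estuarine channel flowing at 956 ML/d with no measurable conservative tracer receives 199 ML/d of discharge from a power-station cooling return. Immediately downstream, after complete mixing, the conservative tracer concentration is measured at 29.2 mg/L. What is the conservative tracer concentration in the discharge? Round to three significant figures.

169 mg/L

Mass balance: 956.0·0 + 199.0·Cₑ = 1155·29.20
→ Cₑ = (1155·29.20 − 956.0·0) / 199.0 = 169.5 mg/L.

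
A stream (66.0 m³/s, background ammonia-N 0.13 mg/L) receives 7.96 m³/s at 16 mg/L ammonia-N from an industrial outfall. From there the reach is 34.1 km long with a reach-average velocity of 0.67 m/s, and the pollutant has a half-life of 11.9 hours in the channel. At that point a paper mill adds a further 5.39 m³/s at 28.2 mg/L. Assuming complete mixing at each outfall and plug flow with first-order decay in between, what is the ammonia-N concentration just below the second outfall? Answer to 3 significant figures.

Mixed concentration C = ΣQC/ΣQ = (66.00·0.1300 + 7.960·16.00) / 73.96 = 135.9/73.96 = 1.838 mg/L; combined flow 73.96 m³/s.
Travel time t = 34.1·1000 / 0.67 = 50900 s = 14.14 h.
Half-life 11.9 h → k = ln 2 / 11.9 = 0.05825 h⁻¹ = 1.398 d⁻¹.
First-order decay: C = 1.838·exp(−k·t) = 1.838·0.4389 = 0.8067 mg/L.
At the second outfall, C = (73.96·0.8067 + 5.390·28.20) / (73.96 + 5.390) = 2.667 mg/L.

2.67 mg/L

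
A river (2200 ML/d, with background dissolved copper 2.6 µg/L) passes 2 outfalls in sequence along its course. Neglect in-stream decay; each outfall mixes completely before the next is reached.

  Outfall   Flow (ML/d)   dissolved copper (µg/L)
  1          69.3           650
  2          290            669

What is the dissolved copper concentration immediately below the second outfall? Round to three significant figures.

95.6 µg/L

Below outfall 1: Q → 2269 ML/d, C = (2200·2.600 + 69.30·650.0)/2269 = 22.37 µg/L.
Below outfall 2: Q → 2559 ML/d, C = (2269·22.37 + 290.0·669.0)/2559 = 95.64 µg/L.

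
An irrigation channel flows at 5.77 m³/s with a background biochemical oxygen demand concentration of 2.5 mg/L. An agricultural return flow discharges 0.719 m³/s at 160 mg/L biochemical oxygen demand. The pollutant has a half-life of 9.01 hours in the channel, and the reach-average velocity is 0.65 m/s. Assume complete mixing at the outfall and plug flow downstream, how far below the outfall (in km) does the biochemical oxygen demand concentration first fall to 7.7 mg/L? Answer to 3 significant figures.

Conservation of mass: C = (5.770·2.500 + 0.7190·160.0) / 6.489 = 129.5/6.489 = 19.95 mg/L.
Half-life 9.01 h → k = ln 2 / 9.01 = 0.07693 h⁻¹ = 1.846 d⁻¹.
Set 19.95·exp(−k·t) = 7.7 → t = ln(19.95/7.7)/k = 44550 s = 12.38 h.
Distance = v·t = 0.65·44550 = 28960 m = 28.96 km.

29.0 km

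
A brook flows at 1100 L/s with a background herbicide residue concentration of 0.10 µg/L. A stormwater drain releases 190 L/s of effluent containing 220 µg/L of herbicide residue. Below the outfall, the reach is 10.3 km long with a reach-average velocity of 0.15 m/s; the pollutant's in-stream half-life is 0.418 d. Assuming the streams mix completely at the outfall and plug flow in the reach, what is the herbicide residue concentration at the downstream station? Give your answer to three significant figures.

Flow-weighted average: C = (1100·0.1000 + 190.0·220.0) / 1290 = 41910/1290 = 32.49 µg/L.
Travel time t = 10.3·1000 / 0.15 = 68670 s = 19.07 h.
Half-life 0.418 d → k = ln 2 / 0.418 = 1.658 d⁻¹.
First-order decay: C = 32.49·exp(−k·t) = 32.49·0.2677 = 8.697 µg/L.

8.70 µg/L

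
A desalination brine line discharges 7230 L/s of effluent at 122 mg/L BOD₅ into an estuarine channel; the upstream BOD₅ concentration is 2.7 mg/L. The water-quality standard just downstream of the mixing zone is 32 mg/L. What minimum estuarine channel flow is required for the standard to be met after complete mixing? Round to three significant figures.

Set C_mix = 32: (Q·2.700 + 7230·122.0) / (Q + 7230) = 32
→ Q = 7230·(122.0 − 32)/(32 − 2.700) = 22210 L/s.

22200 L/s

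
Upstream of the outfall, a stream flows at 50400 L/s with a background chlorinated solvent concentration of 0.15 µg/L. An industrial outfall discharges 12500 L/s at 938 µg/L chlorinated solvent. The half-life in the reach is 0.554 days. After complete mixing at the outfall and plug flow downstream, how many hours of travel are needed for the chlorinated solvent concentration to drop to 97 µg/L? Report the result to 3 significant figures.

Flow-weighted average: C = (50400·0.1500 + 12500·938.0) / 62900 = 11730000/62900 = 186.5 µg/L.
Half-life 0.554 d → k = ln 2 / 0.554 = 1.251 d⁻¹.
186.5·exp(−k·t) = 97 → t = ln(186.5/97)/k = 45150 s = 12.54 h.

12.5 h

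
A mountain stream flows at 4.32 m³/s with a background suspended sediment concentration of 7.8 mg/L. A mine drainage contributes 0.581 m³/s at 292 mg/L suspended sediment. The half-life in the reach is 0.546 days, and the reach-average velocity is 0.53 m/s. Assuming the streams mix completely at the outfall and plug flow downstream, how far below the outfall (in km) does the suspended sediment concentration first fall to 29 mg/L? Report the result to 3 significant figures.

Conservation of mass: C = (4.320·7.800 + 0.5810·292.0) / 4.901 = 203.3/4.901 = 41.49 mg/L.
Half-life 0.546 d → k = ln 2 / 0.546 = 1.270 d⁻¹.
Set 41.49·exp(−k·t) = 29 → t = ln(41.49/29)/k = 24380 s = 6.771 h.
Distance = v·t = 0.53·24380 = 12920 m = 12.92 km.

12.9 km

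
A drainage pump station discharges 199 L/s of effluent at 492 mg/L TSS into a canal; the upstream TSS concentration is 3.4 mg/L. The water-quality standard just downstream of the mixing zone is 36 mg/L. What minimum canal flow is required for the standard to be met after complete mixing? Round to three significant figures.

Set C_mix = 36: (Q·3.400 + 199.0·492.0) / (Q + 199.0) = 36
→ Q = 199.0·(492.0 − 36)/(36 − 3.400) = 2784 L/s.

2780 L/s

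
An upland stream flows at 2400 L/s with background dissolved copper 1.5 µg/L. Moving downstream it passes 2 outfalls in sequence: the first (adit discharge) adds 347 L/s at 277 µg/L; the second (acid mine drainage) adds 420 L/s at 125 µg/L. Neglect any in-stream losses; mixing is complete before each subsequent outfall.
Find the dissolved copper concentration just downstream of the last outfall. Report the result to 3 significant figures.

After outfall 1: Q = 2400 + 347.0 = 2747 L/s; C = (2400·1.500 + 347.0·277.0)/2747 = 36.30 µg/L.
After outfall 2: Q = 2747 + 420.0 = 3167 L/s; C = (2747·36.30 + 420.0·125.0)/3167 = 48.06 µg/L.

48.1 µg/L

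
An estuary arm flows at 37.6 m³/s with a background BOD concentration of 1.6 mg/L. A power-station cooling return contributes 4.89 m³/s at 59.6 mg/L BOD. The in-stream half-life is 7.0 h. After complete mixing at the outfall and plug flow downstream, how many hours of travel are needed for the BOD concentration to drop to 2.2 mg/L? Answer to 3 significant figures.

13.4 h

Conservation of mass: C = (37.60·1.600 + 4.890·59.60) / 42.49 = 351.6/42.49 = 8.275 mg/L.
Half-life 7.0 h → k = ln 2 / 7.0 = 0.09902 h⁻¹ = 2.377 d⁻¹.
8.275·exp(−k·t) = 2.2 → t = ln(8.275/2.2)/k = 48160 s = 13.38 h.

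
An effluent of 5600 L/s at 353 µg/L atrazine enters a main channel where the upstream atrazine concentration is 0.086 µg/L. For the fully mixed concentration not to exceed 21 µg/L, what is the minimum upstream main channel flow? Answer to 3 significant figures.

Set C_mix = 21: (Q·0.08600 + 5600·353.0) / (Q + 5600) = 21
→ Q = 5600·(353.0 − 21)/(21 − 0.08600) = 88900 L/s.

88900 L/s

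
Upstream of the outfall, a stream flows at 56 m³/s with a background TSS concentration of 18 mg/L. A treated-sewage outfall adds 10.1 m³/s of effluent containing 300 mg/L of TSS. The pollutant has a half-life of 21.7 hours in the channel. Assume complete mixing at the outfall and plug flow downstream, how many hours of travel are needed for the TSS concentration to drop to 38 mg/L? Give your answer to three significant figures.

14.9 h

Flow-weighted average: C = (56.00·18.00 + 10.10·300.0) / 66.10 = 4038/66.10 = 61.09 mg/L.
Half-life 21.7 h → k = ln 2 / 21.7 = 0.03194 h⁻¹ = 0.7666 d⁻¹.
61.09·exp(−k·t) = 38 → t = ln(61.09/38)/k = 53510 s = 14.86 h.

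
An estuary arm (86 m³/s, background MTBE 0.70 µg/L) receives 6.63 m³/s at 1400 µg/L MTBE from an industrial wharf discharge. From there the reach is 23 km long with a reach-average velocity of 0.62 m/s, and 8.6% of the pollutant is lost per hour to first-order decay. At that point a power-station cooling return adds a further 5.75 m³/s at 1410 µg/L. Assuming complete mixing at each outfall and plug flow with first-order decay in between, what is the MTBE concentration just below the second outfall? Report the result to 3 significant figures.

Mass balance: C = (86.00·0.7000 + 6.630·1400) / 92.63 = 9342/92.63 = 100.9 µg/L; combined flow 92.63 m³/s.
Travel time t = 23·1000 / 0.62 = 37100 s = 10.30 h.
8.6%/h lost → k = −ln(1 − 0.086) = 0.08992 h⁻¹.
Applying C = C₀e^(−kt): 100.9 × 0.3959 = 39.93 µg/L.
At the second outfall, C = (92.63·39.93 + 5.750·1410) / (92.63 + 5.750) = 120.0 µg/L.

120 µg/L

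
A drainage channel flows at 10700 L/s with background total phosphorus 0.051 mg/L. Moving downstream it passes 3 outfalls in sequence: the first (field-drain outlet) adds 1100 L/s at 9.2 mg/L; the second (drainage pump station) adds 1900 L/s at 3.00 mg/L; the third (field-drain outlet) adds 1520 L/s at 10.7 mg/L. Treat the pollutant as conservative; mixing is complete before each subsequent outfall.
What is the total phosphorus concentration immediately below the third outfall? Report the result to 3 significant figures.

2.14 mg/L

Outfall 1: combined Q = 11800 L/s; C = (10700·0.05100 + 1100·9.200)/11800 = 0.9039 mg/L.
Outfall 2: combined Q = 13700 L/s; C = (11800·0.9039 + 1900·3.000)/13700 = 1.195 mg/L.
Outfall 3: combined Q = 15220 L/s; C = (13700·1.195 + 1520·10.70)/15220 = 2.144 mg/L.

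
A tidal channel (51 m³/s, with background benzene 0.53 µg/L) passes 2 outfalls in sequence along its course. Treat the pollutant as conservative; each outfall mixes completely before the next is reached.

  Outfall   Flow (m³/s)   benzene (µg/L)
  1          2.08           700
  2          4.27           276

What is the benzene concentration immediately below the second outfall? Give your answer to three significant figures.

46.4 µg/L

Outfall 1: combined Q = 53.08 m³/s; C = (51.00·0.5300 + 2.080·700.0)/53.08 = 27.94 µg/L.
Outfall 2: combined Q = 57.35 m³/s; C = (53.08·27.94 + 4.270·276.0)/57.35 = 46.41 µg/L.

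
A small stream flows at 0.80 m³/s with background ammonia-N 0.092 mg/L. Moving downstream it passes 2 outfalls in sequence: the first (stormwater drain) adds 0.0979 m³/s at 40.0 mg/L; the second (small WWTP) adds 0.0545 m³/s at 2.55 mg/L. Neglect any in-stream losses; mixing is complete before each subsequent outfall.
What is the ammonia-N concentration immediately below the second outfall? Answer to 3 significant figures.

4.33 mg/L

Outfall 1: combined Q = 0.8979 m³/s; C = (0.8000·0.09200 + 0.09790·40.00)/0.8979 = 4.443 mg/L.
Outfall 2: combined Q = 0.9524 m³/s; C = (0.8979·4.443 + 0.05450·2.550)/0.9524 = 4.335 mg/L.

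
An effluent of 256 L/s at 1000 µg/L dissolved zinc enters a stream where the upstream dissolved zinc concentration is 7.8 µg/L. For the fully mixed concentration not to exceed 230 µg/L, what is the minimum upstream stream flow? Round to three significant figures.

887 L/s

Set C_mix = 230: (Q·7.800 + 256.0·1000) / (Q + 256.0) = 230
→ Q = 256.0·(1000 − 230)/(230 − 7.800) = 887.1 L/s.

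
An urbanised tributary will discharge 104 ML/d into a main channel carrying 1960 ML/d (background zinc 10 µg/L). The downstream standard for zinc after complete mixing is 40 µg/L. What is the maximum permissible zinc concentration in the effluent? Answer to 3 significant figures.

605 µg/L

At the limit, (Qr·Cr + Qe·Cₑ)/(Qr + Qe) = 40:
Cₑ = (2064·40 − 1960·10.00) / 104.0 = 605.4 µg/L.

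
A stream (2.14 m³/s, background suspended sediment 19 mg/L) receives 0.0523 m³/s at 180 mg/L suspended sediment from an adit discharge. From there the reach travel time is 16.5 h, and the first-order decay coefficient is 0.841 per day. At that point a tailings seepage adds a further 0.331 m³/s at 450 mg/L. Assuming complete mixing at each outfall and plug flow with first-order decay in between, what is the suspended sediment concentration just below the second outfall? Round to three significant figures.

70.2 mg/L

Mass balance: C = (2.140·19.00 + 0.05230·180.0) / 2.192 = 50.07/2.192 = 22.84 mg/L; combined flow 2.192 m³/s.
Applying C = C₀e^(−kt): 22.84 × 0.5609 = 12.81 mg/L.
At the second outfall, C = (2.192·12.81 + 0.3310·450.0) / (2.192 + 0.3310) = 70.16 mg/L.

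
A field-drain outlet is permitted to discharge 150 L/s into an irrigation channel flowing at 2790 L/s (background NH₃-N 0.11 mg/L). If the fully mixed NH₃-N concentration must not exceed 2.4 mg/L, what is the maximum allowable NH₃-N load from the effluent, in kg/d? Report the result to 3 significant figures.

583 kg/d

Mass balance at the limit: 2790·0.1100 + 150.0·Cₑ = 2940·2.4 → Cₑ = 44.99 mg/L.
150.0 L/s = 0.1500 m³/s. Load = 0.1500 m³/s × 44.99 g/m³ × 86 400 s/d = 583.1 kg/d.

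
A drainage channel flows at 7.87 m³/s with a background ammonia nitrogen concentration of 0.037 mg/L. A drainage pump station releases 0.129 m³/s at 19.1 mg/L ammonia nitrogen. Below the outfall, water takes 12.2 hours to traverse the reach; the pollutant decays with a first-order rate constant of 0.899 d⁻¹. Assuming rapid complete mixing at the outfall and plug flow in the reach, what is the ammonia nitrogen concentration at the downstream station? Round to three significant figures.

Mixed concentration C = ΣQC/ΣQ = (7.870·0.03700 + 0.1290·19.10) / 7.999 = 2.755/7.999 = 0.3444 mg/L.
Applying C = C₀e^(−kt): 0.3444 × 0.6332 = 0.2181 mg/L.

0.218 mg/L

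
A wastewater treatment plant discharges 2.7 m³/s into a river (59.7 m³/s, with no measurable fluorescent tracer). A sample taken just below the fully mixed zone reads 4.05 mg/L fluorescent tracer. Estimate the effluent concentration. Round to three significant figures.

Mass balance: 59.70·0 + 2.700·Cₑ = 62.40·4.050
→ Cₑ = (62.40·4.050 − 59.70·0) / 2.700 = 93.60 mg/L.

93.6 mg/L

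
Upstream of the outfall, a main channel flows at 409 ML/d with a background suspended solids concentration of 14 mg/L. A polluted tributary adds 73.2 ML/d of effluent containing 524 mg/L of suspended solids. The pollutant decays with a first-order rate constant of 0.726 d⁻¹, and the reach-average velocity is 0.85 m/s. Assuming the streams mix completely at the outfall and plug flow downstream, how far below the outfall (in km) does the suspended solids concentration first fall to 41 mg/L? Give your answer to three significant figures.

81.1 km

Conservation of mass: C = (409.0·14.00 + 73.20·524.0) / 482.2 = 44080/482.2 = 91.42 mg/L.
Set 91.42·exp(−k·t) = 41 → t = ln(91.42/41)/k = 95430 s = 26.51 h.
Distance = v·t = 0.85·95430 = 81120 m = 81.12 km.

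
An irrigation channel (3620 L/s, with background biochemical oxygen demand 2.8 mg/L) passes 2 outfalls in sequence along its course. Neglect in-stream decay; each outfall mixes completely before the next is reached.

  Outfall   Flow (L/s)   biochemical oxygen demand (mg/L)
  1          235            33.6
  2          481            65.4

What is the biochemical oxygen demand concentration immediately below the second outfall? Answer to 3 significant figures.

After outfall 1: Q = 3620 + 235.0 = 3855 L/s; C = (3620·2.800 + 235.0·33.60)/3855 = 4.678 mg/L.
After outfall 2: Q = 3855 + 481.0 = 4336 L/s; C = (3855·4.678 + 481.0·65.40)/4336 = 11.41 mg/L.

11.4 mg/L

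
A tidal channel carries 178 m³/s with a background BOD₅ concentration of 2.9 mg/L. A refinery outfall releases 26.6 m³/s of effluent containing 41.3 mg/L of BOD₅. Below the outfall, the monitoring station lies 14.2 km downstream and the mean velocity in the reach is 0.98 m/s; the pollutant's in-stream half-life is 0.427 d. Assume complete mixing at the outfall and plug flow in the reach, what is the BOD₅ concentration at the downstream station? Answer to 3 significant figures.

6.01 mg/L

After mixing, C = (178.0·2.900 + 26.60·41.30) / 204.6 = 1615/204.6 = 7.892 mg/L.
Travel time t = 14.2·1000 / 0.98 = 14490 s = 4.025 h.
Half-life 0.427 d → k = ln 2 / 0.427 = 1.623 d⁻¹.
After decay, C = 7.892 × e^(−kt) = 7.892 × 0.7617 = 6.011 mg/L.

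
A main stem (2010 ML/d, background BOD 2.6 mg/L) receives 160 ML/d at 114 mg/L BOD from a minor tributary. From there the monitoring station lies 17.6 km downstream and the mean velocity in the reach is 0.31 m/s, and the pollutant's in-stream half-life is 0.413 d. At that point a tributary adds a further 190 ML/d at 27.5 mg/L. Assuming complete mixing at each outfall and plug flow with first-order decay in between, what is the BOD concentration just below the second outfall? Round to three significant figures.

After mixing, C = (2010·2.600 + 160.0·114.0) / 2170 = 23470/2170 = 10.81 mg/L; combined flow 2170 ML/d.
Travel time t = 17.6·1000 / 0.31 = 56770 s = 15.77 h.
Half-life 0.413 d → k = ln 2 / 0.413 = 1.678 d⁻¹.
Applying C = C₀e^(−kt): 10.81 × 0.3319 = 3.589 mg/L.
Second outfall: C = (2170·3.589 + 190.0·27.50)/2360 = 5.514 mg/L.

5.51 mg/L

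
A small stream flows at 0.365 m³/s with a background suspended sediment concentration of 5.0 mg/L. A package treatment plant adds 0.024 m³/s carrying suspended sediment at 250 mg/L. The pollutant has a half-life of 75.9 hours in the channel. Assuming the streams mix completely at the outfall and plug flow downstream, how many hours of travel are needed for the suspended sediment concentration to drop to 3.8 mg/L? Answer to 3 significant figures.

Conservation of mass: C = (0.3650·5.000 + 0.02400·250.0) / 0.3890 = 7.825/0.3890 = 20.12 mg/L.
Half-life 75.9 h → k = ln 2 / 75.9 = 0.009132 h⁻¹ = 0.2192 d⁻¹.
20.12·exp(−k·t) = 3.8 → t = ln(20.12/3.8)/k = 656900 s = 182.5 h.

182 h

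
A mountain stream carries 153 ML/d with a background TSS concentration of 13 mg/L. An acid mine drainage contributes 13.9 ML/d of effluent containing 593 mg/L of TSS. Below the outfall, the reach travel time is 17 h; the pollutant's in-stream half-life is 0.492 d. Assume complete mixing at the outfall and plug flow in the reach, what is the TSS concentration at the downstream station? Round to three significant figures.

22.6 mg/L

After mixing, C = (153.0·13.00 + 13.90·593.0) / 166.9 = 10230/166.9 = 61.30 mg/L.
Half-life 0.492 d → k = ln 2 / 0.492 = 1.409 d⁻¹.
Decay over the reach: 61.30·exp(−kt) = 61.30·0.3686 = 22.60 mg/L.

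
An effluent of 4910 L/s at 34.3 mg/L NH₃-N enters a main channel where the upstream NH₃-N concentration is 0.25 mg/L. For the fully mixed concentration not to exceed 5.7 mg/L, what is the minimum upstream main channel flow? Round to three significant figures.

Set C_mix = 5.7: (Q·0.2500 + 4910·34.30) / (Q + 4910) = 5.7
→ Q = 4910·(34.30 − 5.7)/(5.7 − 0.2500) = 25770 L/s.

25800 L/s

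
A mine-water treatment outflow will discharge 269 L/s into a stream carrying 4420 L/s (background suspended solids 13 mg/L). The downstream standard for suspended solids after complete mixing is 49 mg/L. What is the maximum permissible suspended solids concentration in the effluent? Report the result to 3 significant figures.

641 mg/L

At the limit, (Qr·Cr + Qe·Cₑ)/(Qr + Qe) = 49:
Cₑ = (4689·49 − 4420·13.00) / 269.0 = 640.5 mg/L.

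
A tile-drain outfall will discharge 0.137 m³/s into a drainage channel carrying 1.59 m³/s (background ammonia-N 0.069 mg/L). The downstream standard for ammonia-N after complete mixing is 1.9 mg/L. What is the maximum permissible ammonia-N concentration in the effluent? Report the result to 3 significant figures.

23.2 mg/L

At the limit, (Qr·Cr + Qe·Cₑ)/(Qr + Qe) = 1.9:
Cₑ = (1.727·1.9 − 1.590·0.06900) / 0.1370 = 23.15 mg/L.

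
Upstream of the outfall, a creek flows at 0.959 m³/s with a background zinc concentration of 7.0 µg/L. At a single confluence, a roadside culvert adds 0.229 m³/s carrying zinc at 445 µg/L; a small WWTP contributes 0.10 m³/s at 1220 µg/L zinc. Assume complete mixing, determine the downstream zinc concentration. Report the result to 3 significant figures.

Conservation of mass: C = (0.9590·7.000 + 0.2290·445.0 + 0.1000·1220) / 1.288 = 230.6/1.288 = 179.1 µg/L.

179 µg/L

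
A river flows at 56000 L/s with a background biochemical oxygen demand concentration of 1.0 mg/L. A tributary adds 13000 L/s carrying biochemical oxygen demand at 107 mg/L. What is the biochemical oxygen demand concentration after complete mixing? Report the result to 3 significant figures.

21.0 mg/L

After mixing, C = (56000·1.000 + 13000·107.0) / 69000 = 1447000/69000 = 20.97 mg/L.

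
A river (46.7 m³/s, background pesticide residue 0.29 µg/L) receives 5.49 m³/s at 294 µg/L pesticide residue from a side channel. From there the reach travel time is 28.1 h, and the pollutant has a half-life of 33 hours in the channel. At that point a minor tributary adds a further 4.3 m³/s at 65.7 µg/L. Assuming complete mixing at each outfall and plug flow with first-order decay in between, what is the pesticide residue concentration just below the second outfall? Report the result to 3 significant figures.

21.0 µg/L

Conservation of mass: C = (46.70·0.2900 + 5.490·294.0) / 52.19 = 1628/52.19 = 31.19 µg/L; combined flow 52.19 m³/s.
Half-life 33 h → k = ln 2 / 33 = 0.02100 h⁻¹ = 0.5041 d⁻¹.
Decay over the reach: 31.19·exp(−kt) = 31.19·0.5542 = 17.28 µg/L.
At the second outfall, C = (52.19·17.28 + 4.300·65.70) / (52.19 + 4.300) = 20.97 µg/L.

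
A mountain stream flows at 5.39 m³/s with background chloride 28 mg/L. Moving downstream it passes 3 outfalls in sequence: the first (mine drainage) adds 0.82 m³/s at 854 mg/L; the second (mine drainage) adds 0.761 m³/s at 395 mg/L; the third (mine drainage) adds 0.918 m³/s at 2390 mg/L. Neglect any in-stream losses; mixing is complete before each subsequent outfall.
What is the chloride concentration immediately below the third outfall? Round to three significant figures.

Below outfall 1: Q → 6.210 m³/s, C = (5.390·28.00 + 0.8200·854.0)/6.210 = 137.1 mg/L.
Below outfall 2: Q → 6.971 m³/s, C = (6.210·137.1 + 0.7610·395.0)/6.971 = 165.2 mg/L.
Below outfall 3: Q → 7.889 m³/s, C = (6.971·165.2 + 0.9180·2390)/7.889 = 424.1 mg/L.

424 mg/L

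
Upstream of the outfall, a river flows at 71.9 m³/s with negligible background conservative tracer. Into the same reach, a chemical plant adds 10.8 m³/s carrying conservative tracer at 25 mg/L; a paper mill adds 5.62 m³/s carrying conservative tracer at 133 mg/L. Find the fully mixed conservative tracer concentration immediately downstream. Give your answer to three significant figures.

11.5 mg/L

Mixed concentration C = ΣQC/ΣQ = (71.90·0 + 10.80·25.00 + 5.620·133.0) / 88.32 = 1017/88.32 = 11.52 mg/L.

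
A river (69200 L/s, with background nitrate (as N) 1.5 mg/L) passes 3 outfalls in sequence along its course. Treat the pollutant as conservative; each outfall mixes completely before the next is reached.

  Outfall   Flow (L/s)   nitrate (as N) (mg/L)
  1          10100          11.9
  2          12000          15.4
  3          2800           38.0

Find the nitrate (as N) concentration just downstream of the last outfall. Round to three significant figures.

Below outfall 1: Q → 79300 L/s, C = (69200·1.500 + 10100·11.90)/79300 = 2.825 mg/L.
Below outfall 2: Q → 91300 L/s, C = (79300·2.825 + 12000·15.40)/91300 = 4.477 mg/L.
Below outfall 3: Q → 94100 L/s, C = (91300·4.477 + 2800·38.00)/94100 = 5.475 mg/L.

5.47 mg/L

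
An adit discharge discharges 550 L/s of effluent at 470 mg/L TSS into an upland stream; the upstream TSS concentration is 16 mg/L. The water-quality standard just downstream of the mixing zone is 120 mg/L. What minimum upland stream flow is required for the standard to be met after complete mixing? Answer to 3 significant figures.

Set C_mix = 120: (Q·16.00 + 550.0·470.0) / (Q + 550.0) = 120
→ Q = 550.0·(470.0 − 120)/(120 − 16.00) = 1851 L/s.

1850 L/s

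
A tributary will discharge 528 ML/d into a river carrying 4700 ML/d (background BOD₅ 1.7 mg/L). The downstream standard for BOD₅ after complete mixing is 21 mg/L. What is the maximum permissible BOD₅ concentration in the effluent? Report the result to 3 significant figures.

At the limit, (Qr·Cr + Qe·Cₑ)/(Qr + Qe) = 21:
Cₑ = (5228·21 − 4700·1.700) / 528.0 = 192.8 mg/L.

193 mg/L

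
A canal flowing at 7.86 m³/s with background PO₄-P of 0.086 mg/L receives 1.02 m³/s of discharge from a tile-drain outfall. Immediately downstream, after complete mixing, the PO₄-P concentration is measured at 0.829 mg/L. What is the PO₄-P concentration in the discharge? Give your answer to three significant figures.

Mass balance: 7.860·0.08600 + 1.020·Cₑ = 8.880·0.8290
→ Cₑ = (8.880·0.8290 − 7.860·0.08600) / 1.020 = 6.554 mg/L.

6.55 mg/L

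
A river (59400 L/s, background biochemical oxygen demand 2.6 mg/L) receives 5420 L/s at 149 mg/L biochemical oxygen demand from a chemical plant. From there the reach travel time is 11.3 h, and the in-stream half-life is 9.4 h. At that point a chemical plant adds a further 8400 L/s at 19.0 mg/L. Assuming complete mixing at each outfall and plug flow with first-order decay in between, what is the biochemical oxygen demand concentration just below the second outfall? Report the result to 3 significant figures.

Flow-weighted average: C = (59400·2.600 + 5420·149.0) / 64820 = 962000/64820 = 14.84 mg/L; combined flow 64820 L/s.
Half-life 9.4 h → k = ln 2 / 9.4 = 0.07374 h⁻¹ = 1.770 d⁻¹.
After decay, C = 14.84 × e^(−kt) = 14.84 × 0.4346 = 6.451 mg/L.
Second outfall: C = (64820·6.451 + 8400·19.00)/73220 = 7.890 mg/L.

7.89 mg/L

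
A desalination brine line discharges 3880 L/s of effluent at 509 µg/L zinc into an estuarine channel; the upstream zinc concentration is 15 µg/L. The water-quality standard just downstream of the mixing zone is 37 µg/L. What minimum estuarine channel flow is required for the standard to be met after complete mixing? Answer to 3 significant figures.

Set C_mix = 37: (Q·15.00 + 3880·509.0) / (Q + 3880) = 37
→ Q = 3880·(509.0 − 37)/(37 − 15.00) = 83240 L/s.

83200 L/s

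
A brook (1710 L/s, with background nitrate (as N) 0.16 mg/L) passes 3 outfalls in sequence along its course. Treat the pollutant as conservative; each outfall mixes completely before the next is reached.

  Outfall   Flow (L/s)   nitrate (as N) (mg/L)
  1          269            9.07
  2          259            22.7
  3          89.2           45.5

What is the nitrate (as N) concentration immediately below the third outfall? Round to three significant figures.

5.44 mg/L

After outfall 1: Q = 1710 + 269.0 = 1979 L/s; C = (1710·0.1600 + 269.0·9.070)/1979 = 1.371 mg/L.
After outfall 2: Q = 1979 + 259.0 = 2238 L/s; C = (1979·1.371 + 259.0·22.70)/2238 = 3.839 mg/L.
After outfall 3: Q = 2238 + 89.20 = 2327 L/s; C = (2238·3.839 + 89.20·45.50)/2327 = 5.436 mg/L.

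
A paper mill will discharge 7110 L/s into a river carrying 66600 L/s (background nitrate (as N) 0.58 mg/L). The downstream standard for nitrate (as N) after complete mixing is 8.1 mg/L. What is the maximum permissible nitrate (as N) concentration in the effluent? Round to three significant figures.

At the limit, (Qr·Cr + Qe·Cₑ)/(Qr + Qe) = 8.1:
Cₑ = (73710·8.1 − 66600·0.5800) / 7110 = 78.54 mg/L.

78.5 mg/L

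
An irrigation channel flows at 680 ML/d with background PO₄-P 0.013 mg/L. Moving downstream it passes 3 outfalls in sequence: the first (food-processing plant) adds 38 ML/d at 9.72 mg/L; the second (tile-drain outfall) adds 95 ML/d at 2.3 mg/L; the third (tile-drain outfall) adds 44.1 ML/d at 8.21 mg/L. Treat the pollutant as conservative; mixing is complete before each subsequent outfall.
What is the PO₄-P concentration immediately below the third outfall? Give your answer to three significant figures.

Outfall 1: combined Q = 718.0 ML/d; C = (680.0·0.01300 + 38.00·9.720)/718.0 = 0.5267 mg/L.
Outfall 2: combined Q = 813.0 ML/d; C = (718.0·0.5267 + 95.00·2.300)/813.0 = 0.7339 mg/L.
Outfall 3: combined Q = 857.1 ML/d; C = (813.0·0.7339 + 44.10·8.210)/857.1 = 1.119 mg/L.

1.12 mg/L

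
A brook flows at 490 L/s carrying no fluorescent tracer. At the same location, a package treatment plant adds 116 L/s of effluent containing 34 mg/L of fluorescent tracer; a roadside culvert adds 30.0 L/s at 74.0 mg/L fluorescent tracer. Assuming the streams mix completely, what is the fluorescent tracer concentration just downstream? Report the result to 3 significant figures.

9.69 mg/L

Mixed concentration C = ΣQC/ΣQ = (490.0·0 + 116.0·34.00 + 30.00·74.00) / 636.0 = 6164/636.0 = 9.692 mg/L.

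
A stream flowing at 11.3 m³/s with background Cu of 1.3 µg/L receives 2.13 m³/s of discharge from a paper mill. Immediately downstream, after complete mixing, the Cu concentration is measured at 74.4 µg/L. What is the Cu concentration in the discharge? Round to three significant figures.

Mass balance: 11.30·1.300 + 2.130·Cₑ = 13.43·74.40
→ Cₑ = (13.43·74.40 − 11.30·1.300) / 2.130 = 462.2 µg/L.

462 µg/L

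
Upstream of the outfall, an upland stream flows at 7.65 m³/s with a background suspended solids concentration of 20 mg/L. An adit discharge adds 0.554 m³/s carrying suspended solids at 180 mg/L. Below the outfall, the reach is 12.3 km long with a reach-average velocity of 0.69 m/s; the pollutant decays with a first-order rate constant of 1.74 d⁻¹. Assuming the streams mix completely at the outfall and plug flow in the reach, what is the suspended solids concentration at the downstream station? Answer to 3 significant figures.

Conservation of mass: C = (7.650·20.00 + 0.5540·180.0) / 8.204 = 252.7/8.204 = 30.80 mg/L.
Travel time t = 12.3·1000 / 0.69 = 17830 s = 4.952 h.
Decay over the reach: 30.80·exp(−kt) = 30.80·0.6984 = 21.51 mg/L.

21.5 mg/L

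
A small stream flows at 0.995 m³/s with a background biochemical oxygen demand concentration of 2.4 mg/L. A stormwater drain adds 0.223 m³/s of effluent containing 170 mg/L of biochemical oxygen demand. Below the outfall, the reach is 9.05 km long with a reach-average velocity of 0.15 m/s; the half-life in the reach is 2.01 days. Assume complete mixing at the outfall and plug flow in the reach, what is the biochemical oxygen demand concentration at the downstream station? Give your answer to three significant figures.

After mixing, C = (0.9950·2.400 + 0.2230·170.0) / 1.218 = 40.30/1.218 = 33.09 mg/L.
Travel time t = 9.05·1000 / 0.15 = 60330 s = 16.76 h.
Half-life 2.01 d → k = ln 2 / 2.01 = 0.3448 d⁻¹.
Applying C = C₀e^(−kt): 33.09 × 0.7860 = 26.00 mg/L.

26.0 mg/L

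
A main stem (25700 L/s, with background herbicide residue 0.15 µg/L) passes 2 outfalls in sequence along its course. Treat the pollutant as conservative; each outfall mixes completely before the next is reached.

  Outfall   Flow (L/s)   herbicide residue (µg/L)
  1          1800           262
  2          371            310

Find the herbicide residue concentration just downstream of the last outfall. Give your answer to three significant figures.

Outfall 1: combined Q = 27500 L/s; C = (25700·0.1500 + 1800·262.0)/27500 = 17.29 µg/L.
Outfall 2: combined Q = 27870 L/s; C = (27500·17.29 + 371.0·310.0)/27870 = 21.19 µg/L.

21.2 µg/L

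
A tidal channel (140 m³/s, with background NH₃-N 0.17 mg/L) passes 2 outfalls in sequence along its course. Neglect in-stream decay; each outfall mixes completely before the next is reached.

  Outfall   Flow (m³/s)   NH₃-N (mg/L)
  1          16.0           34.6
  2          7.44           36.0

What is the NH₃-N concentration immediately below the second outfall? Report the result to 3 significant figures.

5.17 mg/L

Below outfall 1: Q → 156.0 m³/s, C = (140.0·0.1700 + 16.00·34.60)/156.0 = 3.701 mg/L.
Below outfall 2: Q → 163.4 m³/s, C = (156.0·3.701 + 7.440·36.00)/163.4 = 5.172 mg/L.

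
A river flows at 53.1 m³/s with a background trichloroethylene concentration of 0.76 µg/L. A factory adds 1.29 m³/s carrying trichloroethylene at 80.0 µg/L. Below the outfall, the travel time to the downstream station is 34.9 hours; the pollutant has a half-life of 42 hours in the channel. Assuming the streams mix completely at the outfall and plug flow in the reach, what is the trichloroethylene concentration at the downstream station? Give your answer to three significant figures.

1.48 µg/L

After mixing, C = (53.10·0.7600 + 1.290·80.00) / 54.39 = 143.6/54.39 = 2.639 µg/L.
Half-life 42 h → k = ln 2 / 42 = 0.01650 h⁻¹ = 0.3961 d⁻¹.
After decay, C = 2.639 × e^(−kt) = 2.639 × 0.5622 = 1.484 µg/L.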